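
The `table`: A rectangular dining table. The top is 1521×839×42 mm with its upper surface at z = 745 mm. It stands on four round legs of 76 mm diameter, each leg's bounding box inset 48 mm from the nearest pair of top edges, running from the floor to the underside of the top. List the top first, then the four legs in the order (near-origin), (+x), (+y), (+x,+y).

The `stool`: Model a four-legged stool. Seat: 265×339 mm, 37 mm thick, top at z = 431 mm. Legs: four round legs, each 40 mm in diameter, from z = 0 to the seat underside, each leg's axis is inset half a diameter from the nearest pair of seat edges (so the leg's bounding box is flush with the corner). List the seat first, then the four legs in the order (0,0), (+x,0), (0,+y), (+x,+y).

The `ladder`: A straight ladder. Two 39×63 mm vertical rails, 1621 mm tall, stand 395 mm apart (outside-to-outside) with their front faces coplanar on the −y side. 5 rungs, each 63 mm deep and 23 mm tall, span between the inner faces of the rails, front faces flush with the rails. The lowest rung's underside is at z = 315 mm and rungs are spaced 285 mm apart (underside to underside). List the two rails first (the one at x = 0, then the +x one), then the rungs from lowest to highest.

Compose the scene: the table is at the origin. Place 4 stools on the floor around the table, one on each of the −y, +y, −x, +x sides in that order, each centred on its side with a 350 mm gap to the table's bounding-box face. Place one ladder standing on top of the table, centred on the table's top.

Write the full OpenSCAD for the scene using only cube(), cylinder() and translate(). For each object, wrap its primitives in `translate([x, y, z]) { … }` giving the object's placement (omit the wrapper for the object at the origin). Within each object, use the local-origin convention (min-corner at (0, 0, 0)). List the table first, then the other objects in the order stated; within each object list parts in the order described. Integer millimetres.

translate([0, 0, 703]) cube([1521, 839, 42]);
translate([86, 86, 0]) cylinder(h = 703, r = 38);
translate([1435, 86, 0]) cylinder(h = 703, r = 38);
translate([86, 753, 0]) cylinder(h = 703, r = 38);
translate([1435, 753, 0]) cylinder(h = 703, r = 38);
translate([628, -689, 0]) {
  translate([0, 0, 394]) cube([265, 339, 37]);
  translate([20, 20, 0]) cylinder(h = 394, r = 20);
  translate([245, 20, 0]) cylinder(h = 394, r = 20);
  translate([20, 319, 0]) cylinder(h = 394, r = 20);
  translate([245, 319, 0]) cylinder(h = 394, r = 20);
}
translate([628, 1189, 0]) {
  translate([0, 0, 394]) cube([265, 339, 37]);
  translate([20, 20, 0]) cylinder(h = 394, r = 20);
  translate([245, 20, 0]) cylinder(h = 394, r = 20);
  translate([20, 319, 0]) cylinder(h = 394, r = 20);
  translate([245, 319, 0]) cylinder(h = 394, r = 20);
}
translate([-615, 250, 0]) {
  translate([0, 0, 394]) cube([265, 339, 37]);
  translate([20, 20, 0]) cylinder(h = 394, r = 20);
  translate([245, 20, 0]) cylinder(h = 394, r = 20);
  translate([20, 319, 0]) cylinder(h = 394, r = 20);
  translate([245, 319, 0]) cylinder(h = 394, r = 20);
}
translate([1871, 250, 0]) {
  translate([0, 0, 394]) cube([265, 339, 37]);
  translate([20, 20, 0]) cylinder(h = 394, r = 20);
  translate([245, 20, 0]) cylinder(h = 394, r = 20);
  translate([20, 319, 0]) cylinder(h = 394, r = 20);
  translate([245, 319, 0]) cylinder(h = 394, r = 20);
}
translate([563, 388, 745]) {
  cube([39, 63, 1621]);
  translate([356, 0, 0]) cube([39, 63, 1621]);
  translate([39, 0, 315]) cube([317, 63, 23]);
  translate([39, 0, 600]) cube([317, 63, 23]);
  translate([39, 0, 885]) cube([317, 63, 23]);
  translate([39, 0, 1170]) cube([317, 63, 23]);
  translate([39, 0, 1455]) cube([317, 63, 23]);
}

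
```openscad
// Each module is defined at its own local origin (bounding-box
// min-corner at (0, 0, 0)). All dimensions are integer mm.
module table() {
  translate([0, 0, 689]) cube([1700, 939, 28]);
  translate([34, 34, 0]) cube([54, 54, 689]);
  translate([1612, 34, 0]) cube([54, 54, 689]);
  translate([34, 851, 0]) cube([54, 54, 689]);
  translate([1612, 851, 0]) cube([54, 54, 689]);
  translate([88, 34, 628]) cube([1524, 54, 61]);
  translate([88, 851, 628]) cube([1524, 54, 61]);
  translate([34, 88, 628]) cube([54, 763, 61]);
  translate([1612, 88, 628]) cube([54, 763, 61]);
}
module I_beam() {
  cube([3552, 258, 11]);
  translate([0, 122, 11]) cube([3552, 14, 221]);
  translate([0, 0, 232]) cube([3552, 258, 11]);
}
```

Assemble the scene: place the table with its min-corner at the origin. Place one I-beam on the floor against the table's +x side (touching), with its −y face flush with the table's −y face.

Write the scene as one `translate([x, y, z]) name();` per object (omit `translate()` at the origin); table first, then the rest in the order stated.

table();
translate([1700, 0, 0]) I_beam();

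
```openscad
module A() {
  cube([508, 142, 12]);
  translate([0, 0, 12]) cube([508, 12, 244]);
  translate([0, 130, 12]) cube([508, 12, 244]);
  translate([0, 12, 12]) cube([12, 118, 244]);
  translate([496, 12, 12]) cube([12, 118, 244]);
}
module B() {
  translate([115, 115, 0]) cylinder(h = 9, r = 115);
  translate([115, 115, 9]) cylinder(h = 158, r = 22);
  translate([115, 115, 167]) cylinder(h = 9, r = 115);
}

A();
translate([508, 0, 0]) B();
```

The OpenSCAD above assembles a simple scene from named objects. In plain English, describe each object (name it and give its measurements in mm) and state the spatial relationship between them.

A is an open-topped rectangular box: outside dimensions 508×142×256 mm, with a uniform wall and base thickness of 12 mm. The base is a full 508×142 slab on the floor; four walls sit on top of the base. The front and back walls (the −y and +y sides) span the full width; the two side walls fit between them.

B is a spool: two coaxial disc flanges of radius 115 mm and thickness 9 mm, joined by a core cylinder of radius 22 mm and height 158 mm. The lower flange rests on z = 0 and the three cylinders share a vertical axis.

The spool is against the open box's +x side, with their −y faces flush.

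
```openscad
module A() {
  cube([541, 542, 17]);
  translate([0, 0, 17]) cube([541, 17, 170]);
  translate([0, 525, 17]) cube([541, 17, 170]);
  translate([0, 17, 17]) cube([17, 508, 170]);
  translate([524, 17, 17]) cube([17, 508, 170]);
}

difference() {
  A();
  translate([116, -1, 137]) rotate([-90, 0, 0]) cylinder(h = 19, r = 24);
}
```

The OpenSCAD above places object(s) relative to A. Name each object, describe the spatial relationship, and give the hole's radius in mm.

A is an open box. The open box has a circular hole through its front wall. The hole's radius is 24 mm.

The subtracted cylinder has r = 24 mm.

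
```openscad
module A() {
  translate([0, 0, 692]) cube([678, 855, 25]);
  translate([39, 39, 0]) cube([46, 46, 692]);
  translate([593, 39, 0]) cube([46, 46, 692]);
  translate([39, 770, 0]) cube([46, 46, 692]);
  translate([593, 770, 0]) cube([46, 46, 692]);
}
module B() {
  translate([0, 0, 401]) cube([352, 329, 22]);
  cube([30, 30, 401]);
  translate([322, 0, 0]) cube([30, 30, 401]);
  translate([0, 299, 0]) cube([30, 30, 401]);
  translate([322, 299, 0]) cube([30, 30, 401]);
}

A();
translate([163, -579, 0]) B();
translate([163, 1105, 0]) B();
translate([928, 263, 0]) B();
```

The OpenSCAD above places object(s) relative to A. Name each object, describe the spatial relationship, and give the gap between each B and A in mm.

A is a table. B is a stool. Three stools sit around the table at the −y, +y, +x sides. The gap between each stool and the table is 250 mm.

Each stool's nearest face is 250 mm from the table's bounding box.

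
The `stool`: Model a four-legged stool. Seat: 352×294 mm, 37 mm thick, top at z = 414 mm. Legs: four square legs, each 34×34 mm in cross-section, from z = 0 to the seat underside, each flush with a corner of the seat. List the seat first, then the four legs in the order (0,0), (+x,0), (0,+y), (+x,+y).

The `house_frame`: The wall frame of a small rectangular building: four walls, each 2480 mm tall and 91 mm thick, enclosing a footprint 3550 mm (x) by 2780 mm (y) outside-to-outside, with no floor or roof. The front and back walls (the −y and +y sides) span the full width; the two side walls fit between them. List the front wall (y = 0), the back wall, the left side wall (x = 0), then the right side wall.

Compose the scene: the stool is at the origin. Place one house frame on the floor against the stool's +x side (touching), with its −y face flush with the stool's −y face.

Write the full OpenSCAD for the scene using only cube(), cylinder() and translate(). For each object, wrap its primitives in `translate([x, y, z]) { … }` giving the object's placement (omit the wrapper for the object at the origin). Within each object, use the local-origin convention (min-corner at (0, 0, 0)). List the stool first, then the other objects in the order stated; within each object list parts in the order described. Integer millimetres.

translate([0, 0, 377]) cube([352, 294, 37]);
cube([34, 34, 377]);
translate([318, 0, 0]) cube([34, 34, 377]);
translate([0, 260, 0]) cube([34, 34, 377]);
translate([318, 260, 0]) cube([34, 34, 377]);
translate([352, 0, 0]) {
  cube([3550, 91, 2480]);
  translate([0, 2689, 0]) cube([3550, 91, 2480]);
  translate([0, 91, 0]) cube([91, 2598, 2480]);
  translate([3459, 91, 0]) cube([91, 2598, 2480]);
}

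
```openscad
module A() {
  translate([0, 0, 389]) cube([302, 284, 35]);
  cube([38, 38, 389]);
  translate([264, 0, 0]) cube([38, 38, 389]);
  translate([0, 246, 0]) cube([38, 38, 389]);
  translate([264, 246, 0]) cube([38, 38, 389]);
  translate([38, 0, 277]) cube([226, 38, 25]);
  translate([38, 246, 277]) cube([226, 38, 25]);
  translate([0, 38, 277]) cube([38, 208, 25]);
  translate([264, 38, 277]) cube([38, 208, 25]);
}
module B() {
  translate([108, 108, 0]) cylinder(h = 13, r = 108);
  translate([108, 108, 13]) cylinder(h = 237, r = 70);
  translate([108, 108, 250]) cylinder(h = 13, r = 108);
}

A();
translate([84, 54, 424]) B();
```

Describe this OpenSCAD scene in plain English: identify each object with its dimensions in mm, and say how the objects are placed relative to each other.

A is a four-legged stool. The seat is a 302×284×35 mm slab whose top surface is at z = 424 mm; four square legs, each 38×38 mm in cross-section, run from the floor (z = 0) to the underside of the seat, each flush with a corner of the seat. Four stretchers, 38 mm wide and 25 mm tall, connect adjacent legs with their undersides at z = 277 mm, each running between the inner faces of the legs it joins and aligned with the legs' outer faces on the other axis.

B is a spool: two coaxial disc flanges of radius 108 mm and thickness 13 mm, joined by a core cylinder of radius 70 mm and height 237 mm. The lower flange rests on z = 0 and the three cylinders share a vertical axis.

The spool is on top of the stool.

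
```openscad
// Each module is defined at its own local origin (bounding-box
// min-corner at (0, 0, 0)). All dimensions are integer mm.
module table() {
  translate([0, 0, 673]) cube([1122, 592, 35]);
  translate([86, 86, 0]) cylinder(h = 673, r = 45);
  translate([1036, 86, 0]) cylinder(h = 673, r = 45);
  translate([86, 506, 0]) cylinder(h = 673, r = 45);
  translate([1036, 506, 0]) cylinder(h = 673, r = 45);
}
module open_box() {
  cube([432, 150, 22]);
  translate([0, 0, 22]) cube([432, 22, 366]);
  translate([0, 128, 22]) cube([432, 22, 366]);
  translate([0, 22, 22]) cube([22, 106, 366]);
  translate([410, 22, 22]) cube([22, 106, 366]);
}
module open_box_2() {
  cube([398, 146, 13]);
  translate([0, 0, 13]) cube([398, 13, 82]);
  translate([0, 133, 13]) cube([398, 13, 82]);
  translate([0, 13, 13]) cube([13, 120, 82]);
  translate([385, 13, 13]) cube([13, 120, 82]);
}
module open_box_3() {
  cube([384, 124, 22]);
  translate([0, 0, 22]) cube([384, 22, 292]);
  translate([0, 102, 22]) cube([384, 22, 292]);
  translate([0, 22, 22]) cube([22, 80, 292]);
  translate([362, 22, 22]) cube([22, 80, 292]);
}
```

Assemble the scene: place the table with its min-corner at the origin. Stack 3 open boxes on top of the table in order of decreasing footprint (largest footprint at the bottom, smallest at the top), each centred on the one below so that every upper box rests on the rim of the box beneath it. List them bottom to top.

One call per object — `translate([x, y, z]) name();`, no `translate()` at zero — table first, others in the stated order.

table();
translate([345, 221, 708]) open_box();
translate([362, 223, 1096]) open_box_2();
translate([369, 234, 1191]) open_box_3();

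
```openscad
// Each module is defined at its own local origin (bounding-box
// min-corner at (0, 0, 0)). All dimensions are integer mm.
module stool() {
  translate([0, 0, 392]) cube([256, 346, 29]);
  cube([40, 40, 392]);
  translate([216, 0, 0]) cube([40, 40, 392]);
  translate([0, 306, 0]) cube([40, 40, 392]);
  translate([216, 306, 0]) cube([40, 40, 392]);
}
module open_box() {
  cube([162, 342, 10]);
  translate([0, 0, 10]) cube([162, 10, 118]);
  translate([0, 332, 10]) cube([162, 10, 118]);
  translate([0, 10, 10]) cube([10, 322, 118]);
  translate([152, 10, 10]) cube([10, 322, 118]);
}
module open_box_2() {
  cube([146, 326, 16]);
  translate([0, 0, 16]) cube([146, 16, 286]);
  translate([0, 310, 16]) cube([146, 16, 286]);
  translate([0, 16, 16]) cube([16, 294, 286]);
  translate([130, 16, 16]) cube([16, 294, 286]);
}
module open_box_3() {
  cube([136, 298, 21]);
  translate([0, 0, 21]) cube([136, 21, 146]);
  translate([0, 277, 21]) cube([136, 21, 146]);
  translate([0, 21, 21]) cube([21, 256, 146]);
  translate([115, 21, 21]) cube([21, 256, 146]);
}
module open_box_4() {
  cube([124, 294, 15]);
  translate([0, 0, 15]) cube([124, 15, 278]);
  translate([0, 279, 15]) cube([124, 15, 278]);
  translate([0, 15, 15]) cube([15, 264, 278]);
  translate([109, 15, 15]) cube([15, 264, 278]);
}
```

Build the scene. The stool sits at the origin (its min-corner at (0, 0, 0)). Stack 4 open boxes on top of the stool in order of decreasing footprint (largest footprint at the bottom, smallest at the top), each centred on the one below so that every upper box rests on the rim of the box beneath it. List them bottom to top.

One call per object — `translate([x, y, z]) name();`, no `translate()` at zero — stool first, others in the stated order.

stool();
translate([47, 2, 421]) open_box();
translate([55, 10, 549]) open_box_2();
translate([60, 24, 851]) open_box_3();
translate([66, 26, 1018]) open_box_4();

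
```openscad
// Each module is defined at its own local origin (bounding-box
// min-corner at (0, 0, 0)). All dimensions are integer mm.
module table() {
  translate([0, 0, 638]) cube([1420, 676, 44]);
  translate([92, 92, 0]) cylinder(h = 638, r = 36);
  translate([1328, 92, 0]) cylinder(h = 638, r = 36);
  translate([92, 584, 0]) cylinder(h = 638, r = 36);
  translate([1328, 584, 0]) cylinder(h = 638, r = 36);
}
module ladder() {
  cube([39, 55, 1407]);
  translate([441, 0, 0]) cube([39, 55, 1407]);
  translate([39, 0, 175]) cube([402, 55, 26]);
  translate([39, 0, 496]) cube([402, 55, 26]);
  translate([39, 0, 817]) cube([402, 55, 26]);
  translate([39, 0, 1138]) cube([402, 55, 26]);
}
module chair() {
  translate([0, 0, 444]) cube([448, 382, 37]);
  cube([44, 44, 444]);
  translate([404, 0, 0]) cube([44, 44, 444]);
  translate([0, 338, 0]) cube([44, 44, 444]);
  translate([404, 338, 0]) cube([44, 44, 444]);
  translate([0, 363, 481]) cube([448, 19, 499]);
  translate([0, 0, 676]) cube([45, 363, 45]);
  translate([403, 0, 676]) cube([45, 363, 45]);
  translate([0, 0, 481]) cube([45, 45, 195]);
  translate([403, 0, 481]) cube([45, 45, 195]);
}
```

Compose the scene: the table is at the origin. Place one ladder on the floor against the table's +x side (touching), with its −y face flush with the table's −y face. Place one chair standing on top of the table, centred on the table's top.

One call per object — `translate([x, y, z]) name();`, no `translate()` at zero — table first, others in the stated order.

table();
translate([1420, 0, 0]) ladder();
translate([486, 147, 682]) chair();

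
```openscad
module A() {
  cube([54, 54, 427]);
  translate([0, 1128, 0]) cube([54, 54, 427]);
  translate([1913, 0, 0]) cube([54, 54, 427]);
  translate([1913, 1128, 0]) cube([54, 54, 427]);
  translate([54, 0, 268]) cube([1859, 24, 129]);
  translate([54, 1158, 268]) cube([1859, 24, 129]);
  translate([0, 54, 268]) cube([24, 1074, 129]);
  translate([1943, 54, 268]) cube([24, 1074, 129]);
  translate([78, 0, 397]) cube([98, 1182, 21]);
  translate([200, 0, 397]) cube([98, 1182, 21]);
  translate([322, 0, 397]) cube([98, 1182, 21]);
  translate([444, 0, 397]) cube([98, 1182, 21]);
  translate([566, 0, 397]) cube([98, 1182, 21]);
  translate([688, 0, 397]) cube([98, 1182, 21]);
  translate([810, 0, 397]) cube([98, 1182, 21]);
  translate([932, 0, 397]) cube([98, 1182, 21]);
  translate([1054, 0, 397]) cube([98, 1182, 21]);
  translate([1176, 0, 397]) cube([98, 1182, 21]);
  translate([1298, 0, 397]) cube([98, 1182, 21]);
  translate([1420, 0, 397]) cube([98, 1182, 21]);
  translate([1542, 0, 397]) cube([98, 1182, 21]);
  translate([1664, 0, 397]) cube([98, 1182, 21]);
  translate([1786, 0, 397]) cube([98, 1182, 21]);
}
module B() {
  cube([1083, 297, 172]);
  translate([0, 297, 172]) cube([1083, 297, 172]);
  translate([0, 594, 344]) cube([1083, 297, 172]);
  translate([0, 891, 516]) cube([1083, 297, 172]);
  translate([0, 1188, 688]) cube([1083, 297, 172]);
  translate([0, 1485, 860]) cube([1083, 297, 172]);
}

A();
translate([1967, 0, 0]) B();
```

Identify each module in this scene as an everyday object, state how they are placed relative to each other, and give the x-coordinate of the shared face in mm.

A is a bed frame. B is a staircase. The staircase is against the bed frame's +x side, with their −y faces flush. The x-coordinate of the shared face is 1967 mm.

The bed frame's +x face and the staircase's −x face are both at x = 1967 mm.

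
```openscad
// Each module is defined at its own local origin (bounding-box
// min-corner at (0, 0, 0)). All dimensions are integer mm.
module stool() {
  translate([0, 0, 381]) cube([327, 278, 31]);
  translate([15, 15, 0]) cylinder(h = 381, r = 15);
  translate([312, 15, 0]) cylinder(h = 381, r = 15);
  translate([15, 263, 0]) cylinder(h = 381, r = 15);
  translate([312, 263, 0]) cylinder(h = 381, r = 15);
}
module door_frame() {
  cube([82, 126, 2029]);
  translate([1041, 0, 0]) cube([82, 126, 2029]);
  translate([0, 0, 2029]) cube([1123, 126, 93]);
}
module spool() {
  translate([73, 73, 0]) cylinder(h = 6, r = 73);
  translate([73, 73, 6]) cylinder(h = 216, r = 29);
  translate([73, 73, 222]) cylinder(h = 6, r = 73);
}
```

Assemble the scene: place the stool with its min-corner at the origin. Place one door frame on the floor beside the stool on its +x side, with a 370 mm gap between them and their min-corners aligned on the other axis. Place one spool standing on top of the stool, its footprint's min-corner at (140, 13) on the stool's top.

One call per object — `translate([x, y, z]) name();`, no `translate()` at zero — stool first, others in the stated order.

stool();
translate([697, 0, 0]) door_frame();
translate([140, 13, 412]) spool();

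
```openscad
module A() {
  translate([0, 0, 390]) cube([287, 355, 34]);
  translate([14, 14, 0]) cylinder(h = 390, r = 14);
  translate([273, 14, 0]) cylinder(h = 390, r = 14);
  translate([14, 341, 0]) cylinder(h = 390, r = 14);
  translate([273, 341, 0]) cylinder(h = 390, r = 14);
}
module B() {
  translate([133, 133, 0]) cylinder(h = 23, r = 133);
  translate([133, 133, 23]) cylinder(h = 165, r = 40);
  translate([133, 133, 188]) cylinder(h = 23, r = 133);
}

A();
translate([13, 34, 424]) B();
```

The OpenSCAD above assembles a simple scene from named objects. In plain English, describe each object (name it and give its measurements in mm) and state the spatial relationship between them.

A is a four-legged stool. The seat is 287×355 mm, 34 mm thick, top at z = 424 mm. It stands on four round legs, each 28 mm in diameter, from z = 0 to the seat underside, each leg's axis is inset half a diameter from the nearest pair of seat edges (so the leg's bounding box is flush with the corner).

B is a spool: two coaxial disc flanges of radius 133 mm and thickness 23 mm, joined by a core cylinder of radius 40 mm and height 165 mm. The lower flange rests on z = 0 and the three cylinders share a vertical axis.

The spool is on top of the stool.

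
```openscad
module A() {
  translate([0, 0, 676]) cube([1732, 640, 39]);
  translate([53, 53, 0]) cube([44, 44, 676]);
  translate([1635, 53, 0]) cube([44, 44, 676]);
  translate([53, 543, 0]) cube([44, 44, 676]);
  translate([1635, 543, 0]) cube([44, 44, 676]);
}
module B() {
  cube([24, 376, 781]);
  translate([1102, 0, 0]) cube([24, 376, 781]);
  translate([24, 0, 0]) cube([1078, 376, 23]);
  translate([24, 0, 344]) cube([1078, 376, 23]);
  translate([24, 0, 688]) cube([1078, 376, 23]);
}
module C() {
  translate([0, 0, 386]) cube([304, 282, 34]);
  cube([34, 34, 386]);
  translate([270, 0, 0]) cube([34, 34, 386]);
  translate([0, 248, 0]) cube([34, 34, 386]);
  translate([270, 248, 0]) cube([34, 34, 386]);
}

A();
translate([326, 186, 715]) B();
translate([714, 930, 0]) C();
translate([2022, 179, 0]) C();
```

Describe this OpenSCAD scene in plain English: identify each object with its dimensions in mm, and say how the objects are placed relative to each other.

A is a table: top 1732 mm (x) × 640 mm (y), 39 mm thick, upper face at z = 715 mm, on four 44×44 mm square legs, each inset 53 mm from the nearest pair of top edges, running from z = 0 to the bottom of the top.

B is a bookshelf 1126 mm wide overall, 376 mm deep and 781 mm tall. The two sides are 24 mm thick vertical panels. 3 horizontal shelves of 23 mm thickness span between the inner faces of the sides; the lowest shelf sits on the floor and shelves are stacked with a clear vertical gap of 321 mm between each pair.

C is a four-legged stool. The seat is 304×282 mm, 34 mm thick, top at z = 420 mm. It stands on four square legs, each 34×34 mm in cross-section, from z = 0 to the seat underside, each flush with a corner of the seat.

The bookshelf is on top of the table. Two stools sit around the table at the +y, +x sides.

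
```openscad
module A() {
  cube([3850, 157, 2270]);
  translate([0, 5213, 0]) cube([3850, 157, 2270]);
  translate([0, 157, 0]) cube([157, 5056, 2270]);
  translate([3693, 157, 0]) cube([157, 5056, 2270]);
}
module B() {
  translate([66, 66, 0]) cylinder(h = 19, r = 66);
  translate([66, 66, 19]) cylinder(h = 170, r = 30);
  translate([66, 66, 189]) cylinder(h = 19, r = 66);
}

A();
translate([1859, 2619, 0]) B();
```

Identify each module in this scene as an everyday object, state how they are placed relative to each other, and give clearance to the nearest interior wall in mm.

Clearances: x = 1702, y = 2462; minimum 1702 mm.

A is a house frame. B is a spool. The spool sits inside the house frame, centred. The clearance to the nearest interior wall is 1702 mm.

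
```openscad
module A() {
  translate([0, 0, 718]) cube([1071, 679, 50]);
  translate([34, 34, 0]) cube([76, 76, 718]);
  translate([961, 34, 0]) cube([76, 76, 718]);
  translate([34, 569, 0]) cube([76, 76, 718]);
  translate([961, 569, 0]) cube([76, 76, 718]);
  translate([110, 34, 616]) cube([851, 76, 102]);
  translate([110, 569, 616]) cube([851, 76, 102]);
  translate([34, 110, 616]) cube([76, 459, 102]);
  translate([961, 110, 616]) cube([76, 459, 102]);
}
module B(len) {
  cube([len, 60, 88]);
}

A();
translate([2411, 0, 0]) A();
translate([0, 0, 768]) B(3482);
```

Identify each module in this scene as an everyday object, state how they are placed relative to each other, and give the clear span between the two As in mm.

A is a table. B is a beam. A beam spans the tops of two tables. The clear span between the two tables is 1340 mm.

Second table starts at x = 2411; first ends at x = 1071; clear span = 2411 − 1071 = 1340 mm.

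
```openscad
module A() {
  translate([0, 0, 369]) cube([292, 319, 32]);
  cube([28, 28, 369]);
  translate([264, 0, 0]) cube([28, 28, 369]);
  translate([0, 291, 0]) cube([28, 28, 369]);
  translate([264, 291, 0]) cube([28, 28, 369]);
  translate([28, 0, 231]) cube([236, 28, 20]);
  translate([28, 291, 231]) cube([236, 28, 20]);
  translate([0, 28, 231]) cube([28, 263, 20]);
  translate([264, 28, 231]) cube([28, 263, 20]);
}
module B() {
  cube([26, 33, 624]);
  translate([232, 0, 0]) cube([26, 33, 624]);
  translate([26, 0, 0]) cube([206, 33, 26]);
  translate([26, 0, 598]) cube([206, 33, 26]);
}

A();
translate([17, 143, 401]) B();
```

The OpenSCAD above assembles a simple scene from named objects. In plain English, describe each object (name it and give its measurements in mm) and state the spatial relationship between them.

A is a four-legged stool. The seat is a 292×319×32 mm slab whose top surface is at z = 401 mm; four square legs, each 28×28 mm in cross-section, run from the floor (z = 0) to the underside of the seat, each flush with a corner of the seat. Four stretchers, 28 mm wide and 20 mm tall, connect adjacent legs with their undersides at z = 231 mm, each running between the inner faces of the legs it joins and aligned with the legs' outer faces on the other axis.

B is a rectangular picture frame lying in the x–z plane (depth along y). The opening is 206 mm wide (x) by 572 mm tall (z), surrounded by a border 26 mm wide on all four sides. The frame is 33 mm deep and is made of two full-height vertical stiles with two horizontal rails fitted between them.

The picture frame is on top of the stool, centred.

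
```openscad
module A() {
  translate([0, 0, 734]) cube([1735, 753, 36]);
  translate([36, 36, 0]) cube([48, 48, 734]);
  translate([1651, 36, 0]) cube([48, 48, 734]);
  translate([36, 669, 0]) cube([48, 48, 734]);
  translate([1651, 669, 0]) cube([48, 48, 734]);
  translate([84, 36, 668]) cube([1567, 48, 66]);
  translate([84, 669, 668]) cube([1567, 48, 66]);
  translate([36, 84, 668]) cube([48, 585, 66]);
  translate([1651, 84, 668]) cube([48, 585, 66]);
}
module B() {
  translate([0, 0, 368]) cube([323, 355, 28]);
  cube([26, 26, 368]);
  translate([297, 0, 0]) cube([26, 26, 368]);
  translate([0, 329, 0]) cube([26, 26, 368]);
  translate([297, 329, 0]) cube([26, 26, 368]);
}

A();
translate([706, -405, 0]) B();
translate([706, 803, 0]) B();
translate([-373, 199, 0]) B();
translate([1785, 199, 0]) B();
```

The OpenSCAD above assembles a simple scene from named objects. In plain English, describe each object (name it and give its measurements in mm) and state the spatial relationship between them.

A is a rectangular dining table. The top is 1735×753×36 mm with its upper surface at z = 770 mm. It stands on four 48×48 mm square legs, each inset 36 mm from the nearest pair of top edges, running from the floor to the underside of the top. Four apron rails, 48 mm thick and 66 mm tall, run between adjacent legs with their top edges flush with the underside of the top and their outer faces flush with the legs' outer faces.

B is a four-legged stool. The seat is 323×355 mm, 28 mm thick, top at z = 396 mm. It stands on four square legs, each 26×26 mm in cross-section, from z = 0 to the seat underside, each flush with a corner of the seat.

Four stools sit around the table at the −y, +y, −x, +x sides.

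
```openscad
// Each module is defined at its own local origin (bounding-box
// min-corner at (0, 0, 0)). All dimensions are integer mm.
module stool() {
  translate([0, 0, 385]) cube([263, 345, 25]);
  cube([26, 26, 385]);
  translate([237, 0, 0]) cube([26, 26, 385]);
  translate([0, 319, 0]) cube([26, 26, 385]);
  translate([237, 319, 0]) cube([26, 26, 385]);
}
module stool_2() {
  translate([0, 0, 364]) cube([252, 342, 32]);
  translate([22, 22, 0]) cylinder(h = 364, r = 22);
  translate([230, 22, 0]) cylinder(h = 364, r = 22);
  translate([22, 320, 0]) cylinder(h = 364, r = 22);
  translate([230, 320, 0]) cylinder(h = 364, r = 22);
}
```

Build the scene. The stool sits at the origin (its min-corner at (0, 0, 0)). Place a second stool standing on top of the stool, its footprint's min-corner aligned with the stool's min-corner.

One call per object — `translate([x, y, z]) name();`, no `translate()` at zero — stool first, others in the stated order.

stool();
translate([0, 0, 410]) stool_2();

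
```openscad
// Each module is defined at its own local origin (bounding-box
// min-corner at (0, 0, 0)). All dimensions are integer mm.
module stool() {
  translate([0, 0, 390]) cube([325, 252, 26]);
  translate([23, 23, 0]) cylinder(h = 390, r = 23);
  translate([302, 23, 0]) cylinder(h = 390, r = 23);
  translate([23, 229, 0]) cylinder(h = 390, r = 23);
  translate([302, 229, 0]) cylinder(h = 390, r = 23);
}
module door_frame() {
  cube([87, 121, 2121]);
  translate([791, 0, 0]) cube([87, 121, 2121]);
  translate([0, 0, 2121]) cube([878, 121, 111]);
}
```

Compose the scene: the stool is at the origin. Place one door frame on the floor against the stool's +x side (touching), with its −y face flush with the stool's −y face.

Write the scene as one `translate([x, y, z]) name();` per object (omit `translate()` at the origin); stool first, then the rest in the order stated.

stool();
translate([325, 0, 0]) door_frame();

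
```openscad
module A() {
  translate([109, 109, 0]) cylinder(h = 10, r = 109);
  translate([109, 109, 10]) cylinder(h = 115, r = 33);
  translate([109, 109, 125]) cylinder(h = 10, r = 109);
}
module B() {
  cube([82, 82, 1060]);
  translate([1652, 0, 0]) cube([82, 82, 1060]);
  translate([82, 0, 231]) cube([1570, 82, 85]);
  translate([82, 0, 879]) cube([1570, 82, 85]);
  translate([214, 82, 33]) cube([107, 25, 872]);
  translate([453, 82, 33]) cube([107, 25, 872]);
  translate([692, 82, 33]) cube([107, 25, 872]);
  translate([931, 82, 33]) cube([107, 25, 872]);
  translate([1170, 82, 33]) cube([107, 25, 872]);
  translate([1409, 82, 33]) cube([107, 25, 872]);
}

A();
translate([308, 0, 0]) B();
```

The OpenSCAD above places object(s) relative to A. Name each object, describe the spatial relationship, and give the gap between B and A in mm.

The fence section's nearest face is 90 mm from the spool's +x face.

A is a spool. B is a fence section. The fence section is on the floor beside the spool on its +x side. The gap between the fence section and the spool is 90 mm.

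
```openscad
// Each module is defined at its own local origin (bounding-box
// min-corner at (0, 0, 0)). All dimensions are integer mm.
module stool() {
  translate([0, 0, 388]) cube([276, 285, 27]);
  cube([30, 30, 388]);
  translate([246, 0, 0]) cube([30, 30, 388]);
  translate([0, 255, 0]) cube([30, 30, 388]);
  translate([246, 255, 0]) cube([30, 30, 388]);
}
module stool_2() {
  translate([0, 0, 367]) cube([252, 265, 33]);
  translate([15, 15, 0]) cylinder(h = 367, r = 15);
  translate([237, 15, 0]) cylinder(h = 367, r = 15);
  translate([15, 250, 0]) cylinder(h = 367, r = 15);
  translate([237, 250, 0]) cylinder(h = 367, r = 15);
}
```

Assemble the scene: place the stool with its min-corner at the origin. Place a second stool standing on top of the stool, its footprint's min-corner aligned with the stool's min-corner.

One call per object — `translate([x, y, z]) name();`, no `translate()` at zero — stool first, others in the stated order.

stool();
translate([0, 0, 415]) stool_2();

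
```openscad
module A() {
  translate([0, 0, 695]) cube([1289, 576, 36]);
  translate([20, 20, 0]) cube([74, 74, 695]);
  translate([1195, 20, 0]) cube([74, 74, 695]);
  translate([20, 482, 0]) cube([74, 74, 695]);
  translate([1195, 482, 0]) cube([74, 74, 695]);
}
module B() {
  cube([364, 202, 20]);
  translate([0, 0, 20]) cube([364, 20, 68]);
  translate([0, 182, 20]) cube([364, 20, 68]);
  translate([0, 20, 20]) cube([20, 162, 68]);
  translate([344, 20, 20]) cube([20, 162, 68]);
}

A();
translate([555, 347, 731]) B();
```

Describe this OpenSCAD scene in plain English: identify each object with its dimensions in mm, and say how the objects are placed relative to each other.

A is a rectangular dining table. The top is 1289×576×36 mm with its upper surface at z = 731 mm. It stands on four 74×74 mm square legs, each inset 20 mm from the nearest pair of top edges, running from the floor to the underside of the top.

B is an open storage box with external size 364×202×88 mm and wall thickness 20 mm (the base is also 20 mm thick). The base covers the whole footprint; the four walls stand on the base, with the y-facing walls full-width and the x-facing walls fitting between their inner faces.

The open box is on top of the table.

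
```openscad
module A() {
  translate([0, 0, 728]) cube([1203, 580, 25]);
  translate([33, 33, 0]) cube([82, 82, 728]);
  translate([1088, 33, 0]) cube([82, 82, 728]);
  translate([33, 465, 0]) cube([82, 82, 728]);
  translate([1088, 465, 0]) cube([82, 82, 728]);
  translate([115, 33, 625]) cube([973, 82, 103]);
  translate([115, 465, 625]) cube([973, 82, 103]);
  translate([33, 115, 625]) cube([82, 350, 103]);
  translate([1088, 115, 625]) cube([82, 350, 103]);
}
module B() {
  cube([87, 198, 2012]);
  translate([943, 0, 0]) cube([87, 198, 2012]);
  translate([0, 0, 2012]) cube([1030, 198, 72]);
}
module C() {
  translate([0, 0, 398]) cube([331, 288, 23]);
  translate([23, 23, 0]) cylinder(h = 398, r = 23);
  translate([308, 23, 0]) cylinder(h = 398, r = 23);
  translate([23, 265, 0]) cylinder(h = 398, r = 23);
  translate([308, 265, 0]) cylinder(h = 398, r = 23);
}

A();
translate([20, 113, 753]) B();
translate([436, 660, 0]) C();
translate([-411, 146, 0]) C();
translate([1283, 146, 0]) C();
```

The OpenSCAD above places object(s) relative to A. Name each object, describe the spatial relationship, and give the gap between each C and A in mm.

Each stool's nearest face is 80 mm from the table's bounding box.

A is a table. B is a door frame. C is a stool. The door frame is on top of the table. Three stools sit around the table at the +y, −x, +x sides. The gap between each stool and the table is 80 mm.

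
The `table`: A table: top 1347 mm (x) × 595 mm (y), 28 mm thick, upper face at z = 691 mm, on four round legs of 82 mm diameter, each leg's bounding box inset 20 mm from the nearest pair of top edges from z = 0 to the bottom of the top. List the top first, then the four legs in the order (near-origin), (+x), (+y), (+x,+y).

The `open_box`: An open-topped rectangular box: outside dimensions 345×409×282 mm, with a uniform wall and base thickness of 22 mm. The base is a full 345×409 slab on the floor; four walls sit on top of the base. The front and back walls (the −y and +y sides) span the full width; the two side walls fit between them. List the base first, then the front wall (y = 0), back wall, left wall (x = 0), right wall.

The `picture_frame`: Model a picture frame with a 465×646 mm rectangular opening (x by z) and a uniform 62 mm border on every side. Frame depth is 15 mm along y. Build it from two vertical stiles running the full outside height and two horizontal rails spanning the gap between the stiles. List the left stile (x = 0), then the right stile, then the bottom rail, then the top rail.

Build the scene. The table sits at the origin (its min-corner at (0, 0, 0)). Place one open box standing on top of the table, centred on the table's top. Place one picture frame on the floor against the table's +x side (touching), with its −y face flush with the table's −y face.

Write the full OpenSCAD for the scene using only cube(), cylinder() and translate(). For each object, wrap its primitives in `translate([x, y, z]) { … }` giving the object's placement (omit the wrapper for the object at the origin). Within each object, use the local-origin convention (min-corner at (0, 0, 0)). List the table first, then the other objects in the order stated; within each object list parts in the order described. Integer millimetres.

translate([0, 0, 663]) cube([1347, 595, 28]);
translate([61, 61, 0]) cylinder(h = 663, r = 41);
translate([1286, 61, 0]) cylinder(h = 663, r = 41);
translate([61, 534, 0]) cylinder(h = 663, r = 41);
translate([1286, 534, 0]) cylinder(h = 663, r = 41);
translate([501, 93, 691]) {
  cube([345, 409, 22]);
  translate([0, 0, 22]) cube([345, 22, 260]);
  translate([0, 387, 22]) cube([345, 22, 260]);
  translate([0, 22, 22]) cube([22, 365, 260]);
  translate([323, 22, 22]) cube([22, 365, 260]);
}
translate([1347, 0, 0]) {
  cube([62, 15, 770]);
  translate([527, 0, 0]) cube([62, 15, 770]);
  translate([62, 0, 0]) cube([465, 15, 62]);
  translate([62, 0, 708]) cube([465, 15, 62]);
}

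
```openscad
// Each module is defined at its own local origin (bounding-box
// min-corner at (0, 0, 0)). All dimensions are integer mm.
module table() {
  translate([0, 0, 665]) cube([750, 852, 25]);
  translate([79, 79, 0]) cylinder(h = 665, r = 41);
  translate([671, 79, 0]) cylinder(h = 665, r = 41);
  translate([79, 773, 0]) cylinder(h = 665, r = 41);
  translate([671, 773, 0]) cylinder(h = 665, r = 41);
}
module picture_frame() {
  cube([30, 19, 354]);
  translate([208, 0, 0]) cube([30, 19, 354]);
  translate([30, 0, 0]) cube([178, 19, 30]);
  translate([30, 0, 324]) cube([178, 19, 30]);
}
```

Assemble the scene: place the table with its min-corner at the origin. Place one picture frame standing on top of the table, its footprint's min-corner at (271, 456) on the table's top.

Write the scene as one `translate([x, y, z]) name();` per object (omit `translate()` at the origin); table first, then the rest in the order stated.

table();
translate([271, 456, 690]) picture_frame();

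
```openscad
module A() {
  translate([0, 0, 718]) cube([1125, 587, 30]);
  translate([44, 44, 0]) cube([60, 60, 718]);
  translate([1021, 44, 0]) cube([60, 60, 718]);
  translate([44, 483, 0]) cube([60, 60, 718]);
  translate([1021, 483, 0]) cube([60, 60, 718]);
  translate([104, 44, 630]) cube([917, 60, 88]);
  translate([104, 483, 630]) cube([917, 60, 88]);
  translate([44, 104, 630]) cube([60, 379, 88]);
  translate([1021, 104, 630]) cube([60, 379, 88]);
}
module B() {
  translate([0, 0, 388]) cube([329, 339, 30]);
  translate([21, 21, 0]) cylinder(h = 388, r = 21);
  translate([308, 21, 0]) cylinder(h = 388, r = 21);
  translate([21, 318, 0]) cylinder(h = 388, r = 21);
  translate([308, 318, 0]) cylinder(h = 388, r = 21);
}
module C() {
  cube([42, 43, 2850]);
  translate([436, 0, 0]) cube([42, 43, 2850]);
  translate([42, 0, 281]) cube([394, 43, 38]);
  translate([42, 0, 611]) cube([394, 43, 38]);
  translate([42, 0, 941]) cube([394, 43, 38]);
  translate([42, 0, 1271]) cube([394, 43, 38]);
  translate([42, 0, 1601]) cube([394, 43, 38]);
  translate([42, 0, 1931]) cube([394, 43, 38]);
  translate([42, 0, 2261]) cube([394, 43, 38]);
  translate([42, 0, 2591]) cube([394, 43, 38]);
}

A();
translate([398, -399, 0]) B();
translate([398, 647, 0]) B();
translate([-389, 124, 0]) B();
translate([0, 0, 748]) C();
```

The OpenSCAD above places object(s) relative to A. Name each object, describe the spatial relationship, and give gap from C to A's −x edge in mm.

A is a table. B is a stool. C is a ladder. Three stools sit around the table at the −y, +y, −x sides. The ladder is on top of the table. The gap from the ladder to the table's −x edge is 0 mm.

The ladder's min-x is at 0; the table's min-x is 0; gap = 0 mm.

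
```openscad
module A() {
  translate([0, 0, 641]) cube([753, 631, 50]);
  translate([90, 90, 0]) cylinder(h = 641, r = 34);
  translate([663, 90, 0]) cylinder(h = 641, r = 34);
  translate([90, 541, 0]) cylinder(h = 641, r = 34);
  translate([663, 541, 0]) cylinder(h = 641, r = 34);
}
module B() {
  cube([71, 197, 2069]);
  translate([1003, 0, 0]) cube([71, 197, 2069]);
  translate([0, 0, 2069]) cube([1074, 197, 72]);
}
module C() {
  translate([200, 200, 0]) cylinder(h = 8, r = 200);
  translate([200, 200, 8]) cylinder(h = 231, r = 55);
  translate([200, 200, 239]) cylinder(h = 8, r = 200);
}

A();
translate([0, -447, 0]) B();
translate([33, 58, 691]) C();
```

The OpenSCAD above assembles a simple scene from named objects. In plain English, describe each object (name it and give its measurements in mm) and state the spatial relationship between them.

A is a table: top 753 mm (x) × 631 mm (y), 50 mm thick, upper face at z = 691 mm, on four round legs of 68 mm diameter, each leg's bounding box inset 56 mm from the nearest pair of top edges, running from z = 0 to the bottom of the top.

B is a rectangular door frame: two vertical jambs of 71×197 mm section, 2069 mm tall, with a clear opening 932 mm wide between their inner faces. A header 72 mm tall and 197 mm deep lies on top of the jambs and spans the full outside width.

C is a spool: two coaxial disc flanges of radius 200 mm and thickness 8 mm, joined by a core cylinder of radius 55 mm and height 231 mm. The lower flange rests on z = 0 and the three cylinders share a vertical axis.

The door frame is on the floor beside the table on its −y side. The spool is on top of the table.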